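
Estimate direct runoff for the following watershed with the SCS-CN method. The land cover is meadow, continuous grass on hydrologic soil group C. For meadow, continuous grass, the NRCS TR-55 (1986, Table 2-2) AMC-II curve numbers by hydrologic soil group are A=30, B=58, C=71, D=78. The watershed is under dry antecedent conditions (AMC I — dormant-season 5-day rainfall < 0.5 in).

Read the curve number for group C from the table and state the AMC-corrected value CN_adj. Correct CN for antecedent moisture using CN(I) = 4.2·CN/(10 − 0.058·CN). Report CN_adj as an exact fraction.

CN_adj = 149100/2941 ≈ 50.697

NRCS table: meadow, continuous grass, soil group C → CN(II) = 71
Dry (AMC I): CN(I) = 4.2·71/(10 − 0.058·71) = (1491/5)/(2941/500) = 149100/2941 ≈ 50.697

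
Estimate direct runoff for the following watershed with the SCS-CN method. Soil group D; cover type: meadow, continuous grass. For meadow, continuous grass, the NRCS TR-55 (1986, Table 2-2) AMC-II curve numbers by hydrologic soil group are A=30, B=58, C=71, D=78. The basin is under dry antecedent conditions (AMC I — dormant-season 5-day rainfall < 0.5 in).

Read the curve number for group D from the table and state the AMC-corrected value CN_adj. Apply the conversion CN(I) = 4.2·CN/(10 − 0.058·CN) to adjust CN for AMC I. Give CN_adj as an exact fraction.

NRCS table: meadow, continuous grass, soil group D → CN(II) = 78
CN(I) from CN(II)=78: (4.2·78)/(10 − 0.058·78) = 81900/1369 ≈ 59.825

CN_adj = 81900/1369 ≈ 59.825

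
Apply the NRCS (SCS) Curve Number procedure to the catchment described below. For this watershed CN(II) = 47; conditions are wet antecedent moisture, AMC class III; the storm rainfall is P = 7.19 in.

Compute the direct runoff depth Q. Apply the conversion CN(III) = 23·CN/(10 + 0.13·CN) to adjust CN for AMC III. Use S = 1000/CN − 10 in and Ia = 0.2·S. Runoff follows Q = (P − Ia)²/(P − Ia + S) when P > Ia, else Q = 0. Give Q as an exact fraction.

Q = 450561795121/129853935900 in ≈ 3.470 in

Adjust CN=47 to AMC III: 23·47/(10 + 0.13·47) → 1081 ÷ (1611/100) = 108100/1611 ≈ 67.101
S = 1000/(108100/1611) − 10 = 5300/1081 in ≈ 4.903 in
Ia = 0.2S: 0.2·4.903 = 0.981 in (exactly 1060/1081)
P − Ia = 7.190 − 0.981 = 671239/108100 ≈ 6.209 in (> 0, runoff occurs)
Runoff Q = (P−Ia)²/(P−Ia+S) = (6.209)²/(6.209+4.903) = 450561795121/129853935900 ≈ 3.470 in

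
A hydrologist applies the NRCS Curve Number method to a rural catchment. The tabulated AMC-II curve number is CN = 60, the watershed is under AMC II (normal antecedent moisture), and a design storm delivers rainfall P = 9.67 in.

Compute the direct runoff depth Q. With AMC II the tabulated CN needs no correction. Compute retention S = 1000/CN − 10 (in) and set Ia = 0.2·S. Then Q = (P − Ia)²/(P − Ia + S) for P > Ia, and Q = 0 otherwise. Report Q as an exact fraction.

AMC II — tabulated CN = 60 applies directly.
S = 1000/60 − 10 = 20/3 in ≈ 6.667 in
Ia = 0.2·(20/3) = 4/3 in ≈ 1.333 in
Excess rainfall: 9.670 − 1.333 = 8.337 in; P > Ia so Q > 0
Runoff Q = (P−Ia)²/(P−Ia+S) = (8.337)²/(8.337+6.667) = 6255001/1350300 ≈ 4.632 in

Q = 6255001/1350300 in ≈ 4.632 in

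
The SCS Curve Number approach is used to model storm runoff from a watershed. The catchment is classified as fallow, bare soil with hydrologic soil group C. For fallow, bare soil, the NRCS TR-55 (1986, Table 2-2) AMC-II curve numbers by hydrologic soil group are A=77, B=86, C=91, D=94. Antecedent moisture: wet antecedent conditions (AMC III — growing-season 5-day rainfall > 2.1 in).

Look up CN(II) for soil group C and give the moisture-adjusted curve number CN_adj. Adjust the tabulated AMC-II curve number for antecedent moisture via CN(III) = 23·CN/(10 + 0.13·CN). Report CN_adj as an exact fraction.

CN_adj = 209300/2183 ≈ 95.877

NRCS table: fallow, bare soil, soil group C → CN(II) = 91
CN(III) from CN(II)=91: (23·91)/(10 + 0.13·91) = 209300/2183 ≈ 95.877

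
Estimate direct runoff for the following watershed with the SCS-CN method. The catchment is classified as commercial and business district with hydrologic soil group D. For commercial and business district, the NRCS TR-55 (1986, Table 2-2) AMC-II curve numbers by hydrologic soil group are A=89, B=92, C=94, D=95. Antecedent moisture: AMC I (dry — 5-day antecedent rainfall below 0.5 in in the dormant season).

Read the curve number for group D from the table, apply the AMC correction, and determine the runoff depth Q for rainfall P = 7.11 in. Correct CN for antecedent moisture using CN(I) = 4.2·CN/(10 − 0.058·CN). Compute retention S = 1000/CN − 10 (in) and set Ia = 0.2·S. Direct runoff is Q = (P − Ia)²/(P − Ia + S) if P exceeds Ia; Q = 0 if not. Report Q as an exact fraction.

NRCS table: commercial and business district, soil group D → CN(II) = 95
CN(I) from CN(II)=95: (4.2·95)/(10 − 0.058·95) = 39900/449 ≈ 88.864
Max retention: S = 1000/(39900/449) − 10 = 500/399 in (≈ 1.253 in)
Initial abstraction Ia = S/5 = (500/399)/5 = 100/399 ≈ 0.251 in
P − Ia = 7.110 − 0.251 = 273689/39900 ≈ 6.859 in (> 0, runoff occurs)
Q: (273689/39900)² ÷ (323689/39900) = 74905668721/12915191100 in (≈ 5.800 in)

Q = 74905668721/12915191100 in ≈ 5.800 in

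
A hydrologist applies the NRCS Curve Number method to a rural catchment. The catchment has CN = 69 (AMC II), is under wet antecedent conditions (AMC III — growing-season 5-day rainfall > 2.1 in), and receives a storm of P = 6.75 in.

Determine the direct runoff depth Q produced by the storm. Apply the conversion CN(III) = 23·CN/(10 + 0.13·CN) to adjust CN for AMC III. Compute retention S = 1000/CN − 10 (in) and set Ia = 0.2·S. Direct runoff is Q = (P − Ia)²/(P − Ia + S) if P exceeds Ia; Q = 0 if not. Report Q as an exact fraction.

Wet (AMC III): CN(III) = 23·69/(10 + 0.13·69) = 1587/(1897/100) = 158700/1897 ≈ 83.658
Max retention: S = 1000/(158700/1897) − 10 = 3100/1587 in (≈ 1.953 in)
Ia = 0.2·(3100/1587) = 620/1587 in ≈ 0.391 in
P − Ia = 6.750 − 0.391 = 40369/6348 ≈ 6.359 in (> 0, runoff occurs)
Q = (40369/6348)²/((40369/6348) + 3100/1587) = (1629656161/40297104)/(52769/6348) = 1629656161/334977612 in ≈ 4.865 in

Q = 1629656161/334977612 in ≈ 4.865 in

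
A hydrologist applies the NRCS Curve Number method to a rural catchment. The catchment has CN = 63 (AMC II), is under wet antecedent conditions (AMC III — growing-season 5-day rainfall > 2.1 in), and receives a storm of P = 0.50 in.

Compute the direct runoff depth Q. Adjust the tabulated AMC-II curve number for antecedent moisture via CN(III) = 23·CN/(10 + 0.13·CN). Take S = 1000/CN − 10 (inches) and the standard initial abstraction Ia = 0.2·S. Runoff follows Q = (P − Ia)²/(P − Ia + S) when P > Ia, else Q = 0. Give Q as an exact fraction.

Wet (AMC III): CN(III) = 23·63/(10 + 0.13·63) = 1449/(1819/100) = 144900/1819 ≈ 79.659
Max retention: S = 1000/(144900/1819) − 10 = 3700/1449 in (≈ 2.553 in)
Initial abstraction Ia = S/5 = (3700/1449)/5 = 740/1449 ≈ 0.511 in
P = 0.500 ≤ Ia = 0.511 in: entire storm abstracted, Q = 0.

Q = 0 in ≈ 0.000 in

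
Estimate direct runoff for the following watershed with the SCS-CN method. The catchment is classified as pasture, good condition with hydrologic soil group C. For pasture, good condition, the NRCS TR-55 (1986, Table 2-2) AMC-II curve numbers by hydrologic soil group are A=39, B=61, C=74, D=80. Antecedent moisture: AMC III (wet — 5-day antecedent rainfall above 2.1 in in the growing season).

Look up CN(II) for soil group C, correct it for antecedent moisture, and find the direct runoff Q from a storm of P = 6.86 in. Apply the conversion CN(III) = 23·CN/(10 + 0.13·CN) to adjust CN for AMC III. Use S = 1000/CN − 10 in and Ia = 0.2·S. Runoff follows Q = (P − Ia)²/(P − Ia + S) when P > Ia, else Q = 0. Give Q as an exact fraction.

Q = 77781305449/14632647150 in ≈ 5.316 in

NRCS table: pasture, good condition, soil group C → CN(II) = 74
CN(III) from CN(II)=74: (23·74)/(10 + 0.13·74) = 85100/981 ≈ 86.748
Retention S: 1000/CN − 10 with CN=86.748 → S = 1300/851 ≈ 1.528 in
Ia = 0.2S: 0.2·1.528 = 0.306 in (exactly 260/851)
Excess rainfall: 6.860 − 0.306 = 6.554 in; P > Ia so Q > 0
Q = (278893/42550)²/((278893/42550) + 1300/851) = (77781305449/1810502500)/(343893/42550) = 77781305449/14632647150 in ≈ 5.316 in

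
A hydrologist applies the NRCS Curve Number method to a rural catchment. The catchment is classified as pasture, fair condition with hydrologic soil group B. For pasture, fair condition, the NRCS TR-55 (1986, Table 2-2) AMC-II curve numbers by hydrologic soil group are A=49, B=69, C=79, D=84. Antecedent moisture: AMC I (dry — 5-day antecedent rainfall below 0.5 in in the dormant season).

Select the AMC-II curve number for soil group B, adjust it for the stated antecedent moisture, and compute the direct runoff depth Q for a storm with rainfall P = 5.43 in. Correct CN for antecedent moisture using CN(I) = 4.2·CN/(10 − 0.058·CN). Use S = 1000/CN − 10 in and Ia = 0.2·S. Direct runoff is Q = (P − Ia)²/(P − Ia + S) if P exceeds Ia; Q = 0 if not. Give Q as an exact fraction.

NRCS table: pasture, fair condition, soil group B → CN(II) = 69
Adjust CN=69 to AMC I: 4.2·69/(10 − 0.058·69) → (1449/5) ÷ (2999/500) = 144900/2999 ≈ 48.316
Max retention: S = 1000/(144900/2999) − 10 = 15500/1449 in (≈ 10.697 in)
Ia = 0.2S: 0.2·10.697 = 2.139 in (exactly 3100/1449)
Since P=5.430 > Ia=2.139: effective rainfall P−Ia = 476807/144900 in
Runoff Q = (P−Ia)²/(P−Ia+S) = (3.291)²/(3.291+10.697) = 227344915249/293684334300 ≈ 0.774 in

Q = 227344915249/293684334300 in ≈ 0.774 in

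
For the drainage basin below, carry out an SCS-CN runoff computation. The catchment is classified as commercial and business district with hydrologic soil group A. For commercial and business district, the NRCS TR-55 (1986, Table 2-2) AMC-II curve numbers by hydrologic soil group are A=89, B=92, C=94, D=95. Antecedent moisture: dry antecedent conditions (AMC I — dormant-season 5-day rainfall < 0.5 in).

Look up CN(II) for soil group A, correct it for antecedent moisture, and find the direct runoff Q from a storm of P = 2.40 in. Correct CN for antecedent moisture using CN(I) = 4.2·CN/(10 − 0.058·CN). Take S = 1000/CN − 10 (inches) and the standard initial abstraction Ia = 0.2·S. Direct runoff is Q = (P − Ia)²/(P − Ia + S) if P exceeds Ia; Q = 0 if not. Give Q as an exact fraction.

NRCS table: commercial and business district, soil group A → CN(II) = 89
Adjust CN=89 to AMC I: 4.2·89/(10 − 0.058·89) → (1869/5) ÷ (2419/500) = 186900/2419 ≈ 77.263
S = 1000/(186900/2419) − 10 = 5500/1869 in ≈ 2.943 in
Initial abstraction Ia = S/5 = (5500/1869)/5 = 1100/1869 ≈ 0.589 in
Excess rainfall: 2.400 − 0.589 = 1.811 in; P > Ia so Q > 0
Runoff Q = (P−Ia)²/(P−Ia+S) = (1.811)²/(1.811+2.943) = 71639296/103794915 ≈ 0.690 in

Q = 71639296/103794915 in ≈ 0.690 in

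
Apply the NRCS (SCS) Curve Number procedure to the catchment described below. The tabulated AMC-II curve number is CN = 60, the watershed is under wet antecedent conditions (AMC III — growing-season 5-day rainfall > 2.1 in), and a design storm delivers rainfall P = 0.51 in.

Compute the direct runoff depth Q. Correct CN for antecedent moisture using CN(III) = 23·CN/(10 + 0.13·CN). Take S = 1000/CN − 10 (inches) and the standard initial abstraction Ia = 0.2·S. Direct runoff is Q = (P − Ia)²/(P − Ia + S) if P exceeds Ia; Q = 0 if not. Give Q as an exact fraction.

Wet (AMC III): CN(III) = 23·60/(10 + 0.13·60) = 1380/(89/5) = 6900/89 ≈ 77.528
S = 1000/(6900/89) − 10 = 200/69 in ≈ 2.899 in
Ia = 0.2·(200/69) = 40/69 in ≈ 0.580 in
P = 0.510 ≤ Ia = 0.580 in: entire storm abstracted, Q = 0.

Q = 0 in ≈ 0.000 in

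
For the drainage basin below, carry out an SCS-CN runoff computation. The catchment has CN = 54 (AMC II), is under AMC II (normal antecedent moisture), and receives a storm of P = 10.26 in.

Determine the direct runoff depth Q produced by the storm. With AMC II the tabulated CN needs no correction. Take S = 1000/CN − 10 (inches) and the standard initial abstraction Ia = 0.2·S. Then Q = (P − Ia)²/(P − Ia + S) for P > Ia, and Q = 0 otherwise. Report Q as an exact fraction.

Q = 133425601/31118850 in ≈ 4.288 in

CN(II) = 54; AMC II needs no correction.
Max retention: S = 1000/54 − 10 = 230/27 in (≈ 8.519 in)
Initial abstraction Ia = S/5 = (230/27)/5 = 46/27 ≈ 1.704 in
Excess rainfall: 10.260 − 1.704 = 8.556 in; P > Ia so Q > 0
Q: (11551/1350)² ÷ (23051/1350) = 133425601/31118850 in (≈ 4.288 in)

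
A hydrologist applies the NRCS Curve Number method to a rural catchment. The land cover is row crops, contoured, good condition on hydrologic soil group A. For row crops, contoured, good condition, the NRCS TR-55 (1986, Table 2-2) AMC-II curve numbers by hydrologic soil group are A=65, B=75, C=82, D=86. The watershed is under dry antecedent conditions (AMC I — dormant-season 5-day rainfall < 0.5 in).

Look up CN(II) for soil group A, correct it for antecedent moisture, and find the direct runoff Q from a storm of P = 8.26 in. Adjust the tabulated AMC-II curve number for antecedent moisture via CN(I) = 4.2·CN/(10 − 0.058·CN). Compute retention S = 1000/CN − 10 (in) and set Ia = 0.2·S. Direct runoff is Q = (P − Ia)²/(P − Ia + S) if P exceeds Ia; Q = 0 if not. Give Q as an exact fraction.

NRCS table: row crops, contoured, good condition, soil group A → CN(II) = 65
Dry (AMC I): CN(I) = 4.2·65/(10 − 0.058·65) = 273/(623/100) = 3900/89 ≈ 43.820
Retention S: 1000/CN − 10 with CN=43.820 → S = 500/39 ≈ 12.821 in
Ia = 0.2·(500/39) = 100/39 in ≈ 2.564 in
Since P=8.260 > Ia=2.564: effective rainfall P−Ia = 11107/1950 in
Runoff Q = (P−Ia)²/(P−Ia+S) = (5.696)²/(5.696+12.821) = 123365449/70408650 ≈ 1.752 in

Q = 123365449/70408650 in ≈ 1.752 in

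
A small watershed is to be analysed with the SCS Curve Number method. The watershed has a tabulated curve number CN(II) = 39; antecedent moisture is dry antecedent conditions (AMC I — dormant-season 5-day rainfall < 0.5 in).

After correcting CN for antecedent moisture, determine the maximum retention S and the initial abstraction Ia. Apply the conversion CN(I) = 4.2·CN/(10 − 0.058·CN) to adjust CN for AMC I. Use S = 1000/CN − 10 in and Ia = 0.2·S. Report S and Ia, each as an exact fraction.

S = 30500/819 in ≈ 37.241 in; Ia = 6100/819 in ≈ 7.448 in

Adjust CN=39 to AMC I: 4.2·39/(10 − 0.058·39) → (819/5) ÷ (3869/500) = 81900/3869 ≈ 21.168
Max retention: S = 1000/(81900/3869) − 10 = 30500/819 in (≈ 37.241 in)
Ia = 0.2S: 0.2·37.241 = 7.448 in (exactly 6100/819)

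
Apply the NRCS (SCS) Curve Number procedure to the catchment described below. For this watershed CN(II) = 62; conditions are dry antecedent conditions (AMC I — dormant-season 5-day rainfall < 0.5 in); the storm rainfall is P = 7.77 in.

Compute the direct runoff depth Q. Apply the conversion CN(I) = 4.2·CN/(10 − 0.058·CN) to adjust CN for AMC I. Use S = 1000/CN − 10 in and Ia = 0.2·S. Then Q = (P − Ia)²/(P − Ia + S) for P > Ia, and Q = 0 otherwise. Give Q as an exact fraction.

Dry (AMC I): CN(I) = 4.2·62/(10 − 0.058·62) = (1302/5)/(1601/250) = 65100/1601 ≈ 40.662
Retention S: 1000/CN − 10 with CN=40.662 → S = 9500/651 ≈ 14.593 in
Ia = 0.2S: 0.2·14.593 = 2.919 in (exactly 1900/651)
Excess rainfall: 7.770 − 2.919 = 4.851 in; P > Ia so Q > 0
Runoff Q = (P−Ia)²/(P−Ia+S) = (4.851)²/(4.851+14.593) = 99746693929/82405337700 ≈ 1.210 in

Q = 99746693929/82405337700 in ≈ 1.210 in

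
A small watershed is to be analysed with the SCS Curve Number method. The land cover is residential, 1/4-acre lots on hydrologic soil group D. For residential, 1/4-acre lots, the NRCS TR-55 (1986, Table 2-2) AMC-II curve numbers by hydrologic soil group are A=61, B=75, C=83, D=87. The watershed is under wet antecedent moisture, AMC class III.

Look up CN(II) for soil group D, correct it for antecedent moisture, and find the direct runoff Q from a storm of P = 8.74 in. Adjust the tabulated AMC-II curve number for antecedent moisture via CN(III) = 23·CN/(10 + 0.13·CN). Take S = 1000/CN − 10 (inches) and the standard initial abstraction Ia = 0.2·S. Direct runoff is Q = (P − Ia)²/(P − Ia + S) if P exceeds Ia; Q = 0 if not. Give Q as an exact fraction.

Q = 742073704969/92690021850 in ≈ 8.006 in

NRCS table: residential, 1/4-acre lots, soil group D → CN(II) = 87
CN(III) from CN(II)=87: (23·87)/(10 + 0.13·87) = 200100/2131 ≈ 93.900
Max retention: S = 1000/(200100/2131) − 10 = 1300/2001 in (≈ 0.650 in)
Initial abstraction Ia = S/5 = (1300/2001)/5 = 260/2001 ≈ 0.130 in
P − Ia = 8.740 − 0.130 = 861437/100050 ≈ 8.610 in (> 0, runoff occurs)
Runoff Q = (P−Ia)²/(P−Ia+S) = (8.610)²/(8.610+0.650) = 742073704969/92690021850 ≈ 8.006 in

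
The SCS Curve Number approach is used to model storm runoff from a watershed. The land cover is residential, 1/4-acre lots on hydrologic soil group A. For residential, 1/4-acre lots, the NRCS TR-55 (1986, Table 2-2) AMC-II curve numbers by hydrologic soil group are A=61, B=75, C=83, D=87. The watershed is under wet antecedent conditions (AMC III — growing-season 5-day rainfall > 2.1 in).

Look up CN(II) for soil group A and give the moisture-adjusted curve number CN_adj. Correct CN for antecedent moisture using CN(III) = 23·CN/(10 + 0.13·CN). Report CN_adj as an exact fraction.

NRCS table: residential, 1/4-acre lots, soil group A → CN(II) = 61
Adjust CN=61 to AMC III: 23·61/(10 + 0.13·61) → 1403 ÷ (1793/100) = 140300/1793 ≈ 78.249

CN_adj = 140300/1793 ≈ 78.249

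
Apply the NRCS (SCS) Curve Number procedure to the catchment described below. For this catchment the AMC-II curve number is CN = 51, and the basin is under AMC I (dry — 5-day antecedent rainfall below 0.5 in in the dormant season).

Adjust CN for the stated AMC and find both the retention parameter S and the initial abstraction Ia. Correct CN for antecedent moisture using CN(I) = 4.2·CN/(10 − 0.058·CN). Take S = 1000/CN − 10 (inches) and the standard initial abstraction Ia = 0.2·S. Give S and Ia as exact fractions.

CN(I) from CN(II)=51: (4.2·51)/(10 − 0.058·51) = 15300/503 ≈ 30.417
Max retention: S = 1000/(15300/503) − 10 = 3500/153 in (≈ 22.876 in)
Ia = 0.2S: 0.2·22.876 = 4.575 in (exactly 700/153)

S = 3500/153 in ≈ 22.876 in; Ia = 700/153 in ≈ 4.575 in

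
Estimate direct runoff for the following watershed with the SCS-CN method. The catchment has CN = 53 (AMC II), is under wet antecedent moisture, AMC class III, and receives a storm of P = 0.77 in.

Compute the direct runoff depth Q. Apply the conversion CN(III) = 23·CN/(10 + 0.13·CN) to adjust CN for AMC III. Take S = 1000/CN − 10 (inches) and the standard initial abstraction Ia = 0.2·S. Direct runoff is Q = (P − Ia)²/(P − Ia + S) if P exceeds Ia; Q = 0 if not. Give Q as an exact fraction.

Adjust CN=53 to AMC III: 23·53/(10 + 0.13·53) → 1219 ÷ (1689/100) = 121900/1689 ≈ 72.173
Max retention: S = 1000/(121900/1689) − 10 = 4700/1219 in (≈ 3.856 in)
Ia = 0.2S: 0.2·3.856 = 0.771 in (exactly 940/1219)
P = 0.770 ≤ Ia = 0.771 in: entire storm abstracted, Q = 0.

Q = 0 in ≈ 0.000 in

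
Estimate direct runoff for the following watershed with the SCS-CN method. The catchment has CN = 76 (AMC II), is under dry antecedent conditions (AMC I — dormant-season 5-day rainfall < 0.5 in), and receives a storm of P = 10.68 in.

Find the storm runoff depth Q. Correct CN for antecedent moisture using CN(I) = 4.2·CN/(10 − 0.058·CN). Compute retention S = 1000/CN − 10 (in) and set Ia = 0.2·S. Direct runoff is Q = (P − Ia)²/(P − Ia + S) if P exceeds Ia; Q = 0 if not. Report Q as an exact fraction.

Q = 930921121/184574075 in ≈ 5.044 in

CN(I) from CN(II)=76: (4.2·76)/(10 − 0.058·76) = 13300/233 ≈ 57.082
S = 1000/(13300/233) − 10 = 1000/133 in ≈ 7.519 in
Ia = 0.2·(1000/133) = 200/133 in ≈ 1.504 in
P − Ia = 10.680 − 1.504 = 30511/3325 ≈ 9.176 in (> 0, runoff occurs)
Q: (30511/3325)² ÷ (55511/3325) = 930921121/184574075 in (≈ 5.044 in)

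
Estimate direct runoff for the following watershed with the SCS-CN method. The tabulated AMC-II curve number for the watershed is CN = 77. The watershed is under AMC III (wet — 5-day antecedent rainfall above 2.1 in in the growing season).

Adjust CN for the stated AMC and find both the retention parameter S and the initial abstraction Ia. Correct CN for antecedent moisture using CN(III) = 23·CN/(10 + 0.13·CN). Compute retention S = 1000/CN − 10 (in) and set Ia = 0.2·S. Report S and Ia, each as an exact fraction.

S = 100/77 in ≈ 1.299 in; Ia = 20/77 in ≈ 0.260 in

CN(III) from CN(II)=77: (23·77)/(10 + 0.13·77) = 7700/87 ≈ 88.506
Retention S: 1000/CN − 10 with CN=88.506 → S = 100/77 ≈ 1.299 in
Ia = 0.2·(100/77) = 20/77 in ≈ 0.260 in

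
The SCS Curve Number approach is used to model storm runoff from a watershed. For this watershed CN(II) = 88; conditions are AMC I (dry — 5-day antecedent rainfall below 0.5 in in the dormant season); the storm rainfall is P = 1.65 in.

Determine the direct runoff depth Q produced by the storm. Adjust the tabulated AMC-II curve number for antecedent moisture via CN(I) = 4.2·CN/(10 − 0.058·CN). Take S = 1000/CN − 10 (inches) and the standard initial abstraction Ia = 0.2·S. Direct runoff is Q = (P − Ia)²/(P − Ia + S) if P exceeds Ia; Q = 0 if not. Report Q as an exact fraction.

CN(I) from CN(II)=88: (4.2·88)/(10 − 0.058·88) = 3850/51 ≈ 75.490
S = 1000/(3850/51) − 10 = 250/77 in ≈ 3.247 in
Initial abstraction Ia = S/5 = (250/77)/5 = 50/77 ≈ 0.649 in
Excess rainfall: 1.650 − 0.649 = 1.001 in; P > Ia so Q > 0
Q: (1541/1540)² ÷ (6541/1540) = 2374681/10073140 in (≈ 0.236 in)

Q = 2374681/10073140 in ≈ 0.236 in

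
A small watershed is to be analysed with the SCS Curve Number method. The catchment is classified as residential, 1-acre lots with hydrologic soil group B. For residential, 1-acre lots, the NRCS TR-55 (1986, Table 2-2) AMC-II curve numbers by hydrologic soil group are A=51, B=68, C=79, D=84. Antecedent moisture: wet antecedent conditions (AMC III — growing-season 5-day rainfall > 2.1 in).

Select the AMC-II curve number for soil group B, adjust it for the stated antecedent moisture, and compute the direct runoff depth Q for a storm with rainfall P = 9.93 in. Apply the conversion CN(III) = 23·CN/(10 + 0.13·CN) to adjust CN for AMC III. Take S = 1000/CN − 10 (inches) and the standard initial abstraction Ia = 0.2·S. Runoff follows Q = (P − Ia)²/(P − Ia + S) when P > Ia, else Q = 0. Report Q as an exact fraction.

Q = 138579741169/17683483300 in ≈ 7.837 in

NRCS table: residential, 1-acre lots, soil group B → CN(II) = 68
Adjust CN=68 to AMC III: 23·68/(10 + 0.13·68) → 1564 ÷ (471/25) = 39100/471 ≈ 83.015
Retention S: 1000/CN − 10 with CN=83.015 → S = 800/391 ≈ 2.046 in
Initial abstraction Ia = S/5 = (800/391)/5 = 160/391 ≈ 0.409 in
Since P=9.930 > Ia=0.409: effective rainfall P−Ia = 372263/39100 in
Q = (372263/39100)²/((372263/39100) + 800/391) = (138579741169/1528810000)/(452263/39100) = 138579741169/17683483300 in ≈ 7.837 in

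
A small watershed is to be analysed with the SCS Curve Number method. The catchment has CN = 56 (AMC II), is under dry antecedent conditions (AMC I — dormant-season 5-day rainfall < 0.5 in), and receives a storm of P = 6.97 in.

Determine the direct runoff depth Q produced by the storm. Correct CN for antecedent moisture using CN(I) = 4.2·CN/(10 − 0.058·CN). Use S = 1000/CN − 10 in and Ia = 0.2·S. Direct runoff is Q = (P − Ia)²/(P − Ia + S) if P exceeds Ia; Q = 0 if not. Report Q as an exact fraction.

Q = 2252356681/4740147300 in ≈ 0.475 in

CN(I) from CN(II)=56: (4.2·56)/(10 − 0.058·56) = 7350/211 ≈ 34.834
S = 1000/(7350/211) − 10 = 2750/147 in ≈ 18.707 in
Ia = 0.2·(2750/147) = 550/147 in ≈ 3.741 in
P − Ia = 6.970 − 3.741 = 47459/14700 ≈ 3.229 in (> 0, runoff occurs)
Q: (47459/14700)² ÷ (322459/14700) = 2252356681/4740147300 in (≈ 0.475 in)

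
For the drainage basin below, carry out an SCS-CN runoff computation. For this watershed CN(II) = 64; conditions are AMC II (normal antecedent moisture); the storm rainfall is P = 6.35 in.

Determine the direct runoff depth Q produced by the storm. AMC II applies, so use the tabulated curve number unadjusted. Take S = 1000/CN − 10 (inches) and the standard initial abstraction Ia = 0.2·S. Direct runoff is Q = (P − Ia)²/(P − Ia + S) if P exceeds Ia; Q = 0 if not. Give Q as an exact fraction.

CN(II) = 64; AMC II needs no correction.
S = 1000/64 − 10 = 45/8 in ≈ 5.625 in
Ia = 0.2S: 0.2·5.625 = 1.125 in (exactly 9/8)
P − Ia = 6.350 − 1.125 = 209/40 ≈ 5.225 in (> 0, runoff occurs)
Q = (209/40)²/((209/40) + 45/8) = (43681/1600)/(217/20) = 43681/17360 in ≈ 2.516 in

Q = 43681/17360 in ≈ 2.516 in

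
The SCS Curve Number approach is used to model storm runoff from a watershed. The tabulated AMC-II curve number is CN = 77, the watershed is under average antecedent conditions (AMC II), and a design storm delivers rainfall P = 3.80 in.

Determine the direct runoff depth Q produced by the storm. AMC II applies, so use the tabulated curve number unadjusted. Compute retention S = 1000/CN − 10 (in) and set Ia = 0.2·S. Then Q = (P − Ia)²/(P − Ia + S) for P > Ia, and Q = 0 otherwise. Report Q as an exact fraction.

CN(II) = 77; AMC II needs no correction.
S = 1000/77 − 10 = 230/77 in ≈ 2.987 in
Ia = 0.2S: 0.2·2.987 = 0.597 in (exactly 46/77)
P − Ia = 3.800 − 0.597 = 1233/385 ≈ 3.203 in (> 0, runoff occurs)
Q = (1233/385)²/((1233/385) + 230/77) = (1520289/148225)/(2383/385) = 1520289/917455 in ≈ 1.657 in

Q = 1520289/917455 in ≈ 1.657 in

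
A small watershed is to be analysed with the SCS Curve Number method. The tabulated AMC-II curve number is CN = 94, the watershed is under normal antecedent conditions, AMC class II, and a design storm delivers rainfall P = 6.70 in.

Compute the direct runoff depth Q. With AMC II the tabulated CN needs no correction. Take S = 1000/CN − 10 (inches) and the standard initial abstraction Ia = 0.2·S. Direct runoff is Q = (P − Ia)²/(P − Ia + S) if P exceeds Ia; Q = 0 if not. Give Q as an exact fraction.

AMC II — tabulated CN = 94 applies directly.
S = 1000/94 − 10 = 30/47 in ≈ 0.638 in
Ia = 0.2·(30/47) = 6/47 in ≈ 0.128 in
P − Ia = 6.700 − 0.128 = 3089/470 ≈ 6.572 in (> 0, runoff occurs)
Q: (3089/470)² ÷ (3389/470) = 9541921/1592830 in (≈ 5.991 in)

Q = 9541921/1592830 in ≈ 5.991 in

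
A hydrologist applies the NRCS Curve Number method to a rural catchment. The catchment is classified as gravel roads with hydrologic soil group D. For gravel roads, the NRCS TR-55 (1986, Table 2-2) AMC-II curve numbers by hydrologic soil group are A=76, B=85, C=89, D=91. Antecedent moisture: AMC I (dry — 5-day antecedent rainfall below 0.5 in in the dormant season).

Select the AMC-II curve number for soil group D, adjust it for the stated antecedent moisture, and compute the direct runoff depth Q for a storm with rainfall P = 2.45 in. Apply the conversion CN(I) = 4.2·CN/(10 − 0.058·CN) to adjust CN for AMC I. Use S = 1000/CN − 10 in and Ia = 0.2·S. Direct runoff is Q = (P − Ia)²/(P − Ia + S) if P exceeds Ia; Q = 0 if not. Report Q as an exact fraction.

NRCS table: gravel roads, soil group D → CN(II) = 91
Dry (AMC I): CN(I) = 4.2·91/(10 − 0.058·91) = (1911/5)/(2361/500) = 63700/787 ≈ 80.940
Max retention: S = 1000/(63700/787) − 10 = 1500/637 in (≈ 2.355 in)
Ia = 0.2S: 0.2·2.355 = 0.471 in (exactly 300/637)
Since P=2.450 > Ia=0.471: effective rainfall P−Ia = 25213/12740 in
Runoff Q = (P−Ia)²/(P−Ia+S) = (1.979)²/(1.979+2.355) = 635695369/703413620 ≈ 0.904 in

Q = 635695369/703413620 in ≈ 0.904 in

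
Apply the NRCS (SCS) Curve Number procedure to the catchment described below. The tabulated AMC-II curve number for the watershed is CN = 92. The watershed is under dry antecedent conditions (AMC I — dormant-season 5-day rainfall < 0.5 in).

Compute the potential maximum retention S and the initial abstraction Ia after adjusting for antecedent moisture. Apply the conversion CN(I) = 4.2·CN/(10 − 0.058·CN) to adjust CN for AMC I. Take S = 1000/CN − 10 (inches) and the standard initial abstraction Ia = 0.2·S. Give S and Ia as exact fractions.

S = 1000/483 in ≈ 2.070 in; Ia = 200/483 in ≈ 0.414 in

CN(I) from CN(II)=92: (4.2·92)/(10 − 0.058·92) = 48300/583 ≈ 82.847
S = 1000/(48300/583) − 10 = 1000/483 in ≈ 2.070 in
Ia = 0.2S: 0.2·2.070 = 0.414 in (exactly 200/483)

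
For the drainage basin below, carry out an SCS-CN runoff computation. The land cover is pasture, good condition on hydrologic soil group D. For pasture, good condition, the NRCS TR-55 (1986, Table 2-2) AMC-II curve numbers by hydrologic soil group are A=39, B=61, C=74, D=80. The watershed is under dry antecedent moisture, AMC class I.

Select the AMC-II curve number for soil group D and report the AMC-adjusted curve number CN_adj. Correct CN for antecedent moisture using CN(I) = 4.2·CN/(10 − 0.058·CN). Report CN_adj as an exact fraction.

NRCS table: pasture, good condition, soil group D → CN(II) = 80
Dry (AMC I): CN(I) = 4.2·80/(10 − 0.058·80) = 336/(134/25) = 4200/67 ≈ 62.687

CN_adj = 4200/67 ≈ 62.687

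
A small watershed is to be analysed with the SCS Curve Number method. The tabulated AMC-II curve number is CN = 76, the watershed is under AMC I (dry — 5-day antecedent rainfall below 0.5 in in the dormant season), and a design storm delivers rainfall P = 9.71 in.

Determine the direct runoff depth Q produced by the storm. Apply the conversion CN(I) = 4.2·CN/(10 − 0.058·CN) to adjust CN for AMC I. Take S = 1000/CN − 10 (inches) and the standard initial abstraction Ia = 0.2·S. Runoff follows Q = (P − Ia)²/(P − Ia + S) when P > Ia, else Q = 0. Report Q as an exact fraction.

Dry (AMC I): CN(I) = 4.2·76/(10 − 0.058·76) = (1596/5)/(699/125) = 13300/233 ≈ 57.082
S = 1000/(13300/233) − 10 = 1000/133 in ≈ 7.519 in
Ia = 0.2S: 0.2·7.519 = 1.504 in (exactly 200/133)
Excess rainfall: 9.710 − 1.504 = 8.206 in; P > Ia so Q > 0
Q = (109143/13300)²/((109143/13300) + 1000/133) = (11912194449/176890000)/(209143/13300) = 11912194449/2781601900 in ≈ 4.282 in

Q = 11912194449/2781601900 in ≈ 4.282 in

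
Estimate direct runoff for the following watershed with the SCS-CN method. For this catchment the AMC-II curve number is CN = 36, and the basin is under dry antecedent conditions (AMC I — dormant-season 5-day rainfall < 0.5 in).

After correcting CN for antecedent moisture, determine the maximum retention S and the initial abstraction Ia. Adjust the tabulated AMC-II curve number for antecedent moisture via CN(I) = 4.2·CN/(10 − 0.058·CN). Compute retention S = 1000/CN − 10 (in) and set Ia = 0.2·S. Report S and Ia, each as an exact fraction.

CN(I) from CN(II)=36: (4.2·36)/(10 − 0.058·36) = 18900/989 ≈ 19.110
Max retention: S = 1000/(18900/989) − 10 = 8000/189 in (≈ 42.328 in)
Ia = 0.2·(8000/189) = 1600/189 in ≈ 8.466 in

S = 8000/189 in ≈ 42.328 in; Ia = 1600/189 in ≈ 8.466 in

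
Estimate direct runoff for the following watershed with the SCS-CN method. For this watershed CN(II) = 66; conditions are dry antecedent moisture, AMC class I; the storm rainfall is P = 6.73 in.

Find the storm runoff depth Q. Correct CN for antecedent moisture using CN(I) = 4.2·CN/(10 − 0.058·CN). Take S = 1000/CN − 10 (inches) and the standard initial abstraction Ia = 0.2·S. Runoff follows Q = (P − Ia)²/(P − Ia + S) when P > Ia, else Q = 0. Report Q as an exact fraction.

CN(I) from CN(II)=66: (4.2·66)/(10 − 0.058·66) = 69300/1543 ≈ 44.913
Max retention: S = 1000/(69300/1543) − 10 = 8500/693 in (≈ 12.266 in)
Ia = 0.2·(8500/693) = 1700/693 in ≈ 2.453 in
P − Ia = 6.730 − 2.453 = 296389/69300 ≈ 4.277 in (> 0, runoff occurs)
Runoff Q = (P−Ia)²/(P−Ia+S) = (4.277)²/(4.277+12.266) = 87846439321/79444757700 ≈ 1.106 in

Q = 87846439321/79444757700 in ≈ 1.106 in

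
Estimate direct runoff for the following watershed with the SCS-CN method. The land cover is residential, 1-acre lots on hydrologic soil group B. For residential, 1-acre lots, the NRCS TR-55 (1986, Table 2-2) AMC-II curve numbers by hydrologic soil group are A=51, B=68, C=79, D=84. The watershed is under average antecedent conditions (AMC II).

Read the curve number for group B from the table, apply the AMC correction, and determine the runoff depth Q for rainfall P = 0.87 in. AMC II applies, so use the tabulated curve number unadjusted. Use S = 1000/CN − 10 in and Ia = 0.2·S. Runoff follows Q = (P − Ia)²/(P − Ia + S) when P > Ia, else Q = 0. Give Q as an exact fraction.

NRCS table: residential, 1-acre lots, soil group B → CN(II) = 68
CN(II) = 68; AMC II needs no correction.
Max retention: S = 1000/68 − 10 = 80/17 in (≈ 4.706 in)
Initial abstraction Ia = S/5 = (80/17)/5 = 16/17 ≈ 0.941 in
P = 0.870 ≤ Ia = 0.941 in: entire storm abstracted, Q = 0.

Q = 0 in ≈ 0.000 in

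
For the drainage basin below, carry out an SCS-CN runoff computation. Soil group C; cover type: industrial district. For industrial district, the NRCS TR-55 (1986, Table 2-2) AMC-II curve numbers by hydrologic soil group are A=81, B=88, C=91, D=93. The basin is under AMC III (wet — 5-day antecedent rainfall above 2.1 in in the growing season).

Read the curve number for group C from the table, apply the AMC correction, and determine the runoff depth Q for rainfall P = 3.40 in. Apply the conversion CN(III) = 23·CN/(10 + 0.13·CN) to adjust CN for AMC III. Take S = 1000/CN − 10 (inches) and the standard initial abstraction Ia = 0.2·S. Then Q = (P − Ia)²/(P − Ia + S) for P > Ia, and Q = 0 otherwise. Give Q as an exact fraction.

NRCS table: industrial district, soil group C → CN(II) = 91
CN(III) from CN(II)=91: (23·91)/(10 + 0.13·91) = 209300/2183 ≈ 95.877
Retention S: 1000/CN − 10 with CN=95.877 → S = 900/2093 ≈ 0.430 in
Ia = 0.2S: 0.2·0.430 = 0.086 in (exactly 180/2093)
Excess rainfall: 3.400 − 0.086 = 3.314 in; P > Ia so Q > 0
Runoff Q = (P−Ia)²/(P−Ia+S) = (3.314)²/(3.314+0.430) = 1202771761/410029165 ≈ 2.933 in

Q = 1202771761/410029165 in ≈ 2.933 in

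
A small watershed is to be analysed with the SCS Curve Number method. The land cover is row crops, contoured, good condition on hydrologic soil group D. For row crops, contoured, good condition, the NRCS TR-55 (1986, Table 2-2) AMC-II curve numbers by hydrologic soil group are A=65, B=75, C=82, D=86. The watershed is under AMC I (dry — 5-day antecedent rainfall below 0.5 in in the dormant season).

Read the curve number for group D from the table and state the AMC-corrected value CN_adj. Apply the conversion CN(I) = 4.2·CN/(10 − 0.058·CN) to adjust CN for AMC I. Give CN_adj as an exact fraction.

CN_adj = 12900/179 ≈ 72.067

NRCS table: row crops, contoured, good condition, soil group D → CN(II) = 86
Adjust CN=86 to AMC I: 4.2·86/(10 − 0.058·86) → (1806/5) ÷ (1253/250) = 12900/179 ≈ 72.067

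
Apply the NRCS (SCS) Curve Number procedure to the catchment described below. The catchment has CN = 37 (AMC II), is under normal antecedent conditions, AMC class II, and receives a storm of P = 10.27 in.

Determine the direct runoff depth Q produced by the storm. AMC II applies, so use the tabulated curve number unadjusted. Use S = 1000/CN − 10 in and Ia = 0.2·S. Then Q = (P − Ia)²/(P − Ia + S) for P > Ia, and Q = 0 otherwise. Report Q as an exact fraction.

CN(II) = 37; AMC II needs no correction.
S = 1000/37 − 10 = 630/37 in ≈ 17.027 in
Initial abstraction Ia = S/5 = (630/37)/5 = 126/37 ≈ 3.405 in
Since P=10.270 > Ia=3.405: effective rainfall P−Ia = 25399/3700 in
Q: (25399/3700)² ÷ (88399/3700) = 645109201/327076300 in (≈ 1.972 in)

Q = 645109201/327076300 in ≈ 1.972 in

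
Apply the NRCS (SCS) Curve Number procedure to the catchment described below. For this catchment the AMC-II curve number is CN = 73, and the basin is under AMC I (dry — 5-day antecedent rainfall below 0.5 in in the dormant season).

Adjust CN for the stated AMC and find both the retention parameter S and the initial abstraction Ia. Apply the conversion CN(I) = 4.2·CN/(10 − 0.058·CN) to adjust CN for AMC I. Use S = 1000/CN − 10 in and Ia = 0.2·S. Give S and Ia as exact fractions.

S = 4500/511 in ≈ 8.806 in; Ia = 900/511 in ≈ 1.761 in

Adjust CN=73 to AMC I: 4.2·73/(10 − 0.058·73) → (1533/5) ÷ (2883/500) = 51100/961 ≈ 53.174
S = 1000/(51100/961) − 10 = 4500/511 in ≈ 8.806 in
Ia = 0.2·(4500/511) = 900/511 in ≈ 1.761 in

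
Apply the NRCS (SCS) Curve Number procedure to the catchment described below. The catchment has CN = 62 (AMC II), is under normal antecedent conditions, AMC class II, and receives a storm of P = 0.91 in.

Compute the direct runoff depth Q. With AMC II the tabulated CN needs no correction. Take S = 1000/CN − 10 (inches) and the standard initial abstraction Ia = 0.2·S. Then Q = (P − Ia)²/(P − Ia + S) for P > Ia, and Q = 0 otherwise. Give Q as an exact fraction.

CN(II) = 62; AMC II needs no correction.
Max retention: S = 1000/62 − 10 = 190/31 in (≈ 6.129 in)
Initial abstraction Ia = S/5 = (190/31)/5 = 38/31 ≈ 1.226 in
P = 0.910 ≤ Ia = 1.226 in: entire storm abstracted, Q = 0.

Q = 0 in ≈ 0.000 in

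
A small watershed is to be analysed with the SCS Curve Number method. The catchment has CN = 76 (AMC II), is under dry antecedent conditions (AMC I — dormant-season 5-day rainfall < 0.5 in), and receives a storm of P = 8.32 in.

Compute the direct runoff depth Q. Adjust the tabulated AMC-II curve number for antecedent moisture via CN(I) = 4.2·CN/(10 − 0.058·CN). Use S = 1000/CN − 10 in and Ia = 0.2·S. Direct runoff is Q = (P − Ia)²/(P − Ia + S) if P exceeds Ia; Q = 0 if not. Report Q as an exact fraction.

Q = 32103556/9905175 in ≈ 3.241 in

Dry (AMC I): CN(I) = 4.2·76/(10 − 0.058·76) = (1596/5)/(699/125) = 13300/233 ≈ 57.082
Max retention: S = 1000/(13300/233) − 10 = 1000/133 in (≈ 7.519 in)
Ia = 0.2S: 0.2·7.519 = 1.504 in (exactly 200/133)
P − Ia = 8.320 − 1.504 = 22664/3325 ≈ 6.816 in (> 0, runoff occurs)
Q: (22664/3325)² ÷ (47664/3325) = 32103556/9905175 in (≈ 3.241 in)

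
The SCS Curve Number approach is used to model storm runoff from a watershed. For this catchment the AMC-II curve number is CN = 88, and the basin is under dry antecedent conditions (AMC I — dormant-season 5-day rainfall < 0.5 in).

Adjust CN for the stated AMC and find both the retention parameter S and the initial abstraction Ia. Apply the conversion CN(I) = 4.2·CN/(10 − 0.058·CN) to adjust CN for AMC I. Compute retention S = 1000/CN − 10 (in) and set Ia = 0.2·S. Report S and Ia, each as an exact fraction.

S = 250/77 in ≈ 3.247 in; Ia = 50/77 in ≈ 0.649 in

Adjust CN=88 to AMC I: 4.2·88/(10 − 0.058·88) → (1848/5) ÷ (612/125) = 3850/51 ≈ 75.490
Retention S: 1000/CN − 10 with CN=75.490 → S = 250/77 ≈ 3.247 in
Initial abstraction Ia = S/5 = (250/77)/5 = 50/77 ≈ 0.649 in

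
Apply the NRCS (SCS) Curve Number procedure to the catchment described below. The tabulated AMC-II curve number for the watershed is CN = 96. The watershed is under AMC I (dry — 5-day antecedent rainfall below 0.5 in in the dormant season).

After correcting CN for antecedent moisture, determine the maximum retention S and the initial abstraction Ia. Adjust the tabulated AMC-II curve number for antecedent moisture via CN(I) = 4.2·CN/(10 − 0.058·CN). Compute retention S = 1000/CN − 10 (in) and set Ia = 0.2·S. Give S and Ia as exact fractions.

S = 125/126 in ≈ 0.992 in; Ia = 25/126 in ≈ 0.198 in

Dry (AMC I): CN(I) = 4.2·96/(10 − 0.058·96) = (2016/5)/(554/125) = 25200/277 ≈ 90.975
Max retention: S = 1000/(25200/277) − 10 = 125/126 in (≈ 0.992 in)
Ia = 0.2S: 0.2·0.992 = 0.198 in (exactly 25/126)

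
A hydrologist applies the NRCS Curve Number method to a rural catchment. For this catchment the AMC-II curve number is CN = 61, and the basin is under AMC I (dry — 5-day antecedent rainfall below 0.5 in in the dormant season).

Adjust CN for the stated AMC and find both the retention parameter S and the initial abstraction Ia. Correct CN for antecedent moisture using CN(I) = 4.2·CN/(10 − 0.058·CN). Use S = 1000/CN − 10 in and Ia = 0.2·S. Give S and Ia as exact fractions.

CN(I) from CN(II)=61: (4.2·61)/(10 − 0.058·61) = 42700/1077 ≈ 39.647
S = 1000/(42700/1077) − 10 = 6500/427 in ≈ 15.222 in
Ia = 0.2S: 0.2·15.222 = 3.044 in (exactly 1300/427)

S = 6500/427 in ≈ 15.222 in; Ia = 1300/427 in ≈ 3.044 in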